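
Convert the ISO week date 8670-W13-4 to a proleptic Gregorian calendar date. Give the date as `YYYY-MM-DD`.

8670-03-31

ISO week 1 of 8670 is the week containing the first Thursday of 8670.
Week 13, day 4 (Thursday) lands on 8670-03-31.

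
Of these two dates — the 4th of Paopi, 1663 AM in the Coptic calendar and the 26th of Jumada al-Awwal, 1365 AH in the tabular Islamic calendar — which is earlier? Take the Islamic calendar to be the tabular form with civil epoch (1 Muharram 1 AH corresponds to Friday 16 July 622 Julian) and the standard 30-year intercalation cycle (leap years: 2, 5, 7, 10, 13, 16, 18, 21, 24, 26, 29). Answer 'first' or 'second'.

second

The two dates have Julian Day Numbers 2432108 and 2431939 respectively.
Since 2431939 < 2432108, the second date comes first.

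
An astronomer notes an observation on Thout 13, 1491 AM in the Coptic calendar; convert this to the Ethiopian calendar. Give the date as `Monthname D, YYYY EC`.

The source date corresponds to 21 September 1774 in the Gregorian calendar (JDN 2369264).
That day falls on 13 Meskerem 1767 EC in the Ethiopian calendar.

Meskerem 13, 1767 EC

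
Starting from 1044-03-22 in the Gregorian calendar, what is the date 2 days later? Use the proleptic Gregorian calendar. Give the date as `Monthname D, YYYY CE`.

JDN of 1044-03-22 = 2102454.
2102454 + 2 = 2102456.
JDN 2102456 in the Gregorian calendar is March 24, 1044 CE.

March 24, 1044 CE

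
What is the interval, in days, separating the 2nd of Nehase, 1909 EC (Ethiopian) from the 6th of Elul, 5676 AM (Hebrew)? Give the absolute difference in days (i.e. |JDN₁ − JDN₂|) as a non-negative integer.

338

JDN of the first date = 2421449.
JDN of the second date = 2421111.
|2421111 − 2421449| = 338.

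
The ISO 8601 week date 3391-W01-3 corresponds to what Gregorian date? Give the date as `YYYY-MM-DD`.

ISO week 1 of 3391 is the week containing the first Thursday of 3391.
Week 1, day 3 (Wednesday) lands on 3391-01-05.

3391-01-05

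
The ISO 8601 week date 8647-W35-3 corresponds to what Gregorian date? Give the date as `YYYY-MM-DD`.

8647-09-01

ISO week 1 of 8647 is the week containing the first Thursday of 8647.
Week 35, day 3 (Wednesday) lands on 8647-09-01.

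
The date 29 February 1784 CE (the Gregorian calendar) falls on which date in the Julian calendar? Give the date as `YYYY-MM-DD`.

1784-02-18

For dates in this range the Gregorian date is 11 days ahead of the Julian.
29 February 1784 Gregorian − 11 days → 18 February 1784 Julian.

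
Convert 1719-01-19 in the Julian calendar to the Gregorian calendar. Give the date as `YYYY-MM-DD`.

1719-01-30

For dates in this range the Gregorian date is 11 days ahead of the Julian.
19 January 1719 Julian + 11 days → 30 January 1719 Gregorian.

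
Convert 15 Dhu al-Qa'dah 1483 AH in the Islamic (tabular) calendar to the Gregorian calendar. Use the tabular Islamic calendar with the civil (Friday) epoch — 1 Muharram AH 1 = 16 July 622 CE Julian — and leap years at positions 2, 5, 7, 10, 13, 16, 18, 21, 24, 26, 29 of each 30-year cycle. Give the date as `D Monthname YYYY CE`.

Julian Day Number of the source date = 2473920.
Converting JDN 2473920 to the Gregorian calendar gives 5 April 2061 CE.

5 April 2061 CE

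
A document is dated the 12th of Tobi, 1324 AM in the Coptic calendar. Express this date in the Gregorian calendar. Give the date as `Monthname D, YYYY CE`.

Both dates share Julian Day Number 2308387; in the Gregorian calendar that is 18 January 1608 CE.

January 18, 1608 CE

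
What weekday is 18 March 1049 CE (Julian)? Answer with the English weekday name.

Saturday

In the proleptic Gregorian calendar this is 24 March 1049 (JDN 2104282).
JDN 2104282 mod 7 = 5, and JDN 0 was a Monday, so this is a Saturday.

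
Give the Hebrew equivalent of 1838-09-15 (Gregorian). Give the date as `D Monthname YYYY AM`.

25 Elul 5598 AM

Both dates share Julian Day Number 2392633; in the Hebrew calendar that is 25 Elul 5598 AM.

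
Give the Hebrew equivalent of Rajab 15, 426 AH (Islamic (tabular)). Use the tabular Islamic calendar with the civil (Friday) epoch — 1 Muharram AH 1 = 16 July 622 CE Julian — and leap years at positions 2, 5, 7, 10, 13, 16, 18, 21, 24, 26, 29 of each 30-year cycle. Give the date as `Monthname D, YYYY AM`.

Sivan 16, 4795 AM

Julian Day Number of the source date = 2099237.
Converting JDN 2099237 to the Hebrew calendar gives 16 Sivan 4795 AM.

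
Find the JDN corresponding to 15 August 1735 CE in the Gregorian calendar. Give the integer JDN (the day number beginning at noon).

JDN 2451545 is 1 January 2000 CE (Gregorian); the target day is −96563 days from there, so JDN = 2354982.

2354982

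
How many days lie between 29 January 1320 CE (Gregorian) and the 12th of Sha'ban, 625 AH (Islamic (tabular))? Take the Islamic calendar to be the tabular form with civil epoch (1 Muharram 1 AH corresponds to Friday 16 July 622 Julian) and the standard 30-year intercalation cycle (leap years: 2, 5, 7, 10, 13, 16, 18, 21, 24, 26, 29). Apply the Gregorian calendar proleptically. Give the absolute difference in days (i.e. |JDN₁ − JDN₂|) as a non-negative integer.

33425

JDN of the first date = 2203208.
JDN of the second date = 2169783.
|2169783 − 2203208| = 33425.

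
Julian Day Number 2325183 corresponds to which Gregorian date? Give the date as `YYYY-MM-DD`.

1654-01-12

JDN 2451545 is 1 Jan 2000; 2325183 is −126362 days from there.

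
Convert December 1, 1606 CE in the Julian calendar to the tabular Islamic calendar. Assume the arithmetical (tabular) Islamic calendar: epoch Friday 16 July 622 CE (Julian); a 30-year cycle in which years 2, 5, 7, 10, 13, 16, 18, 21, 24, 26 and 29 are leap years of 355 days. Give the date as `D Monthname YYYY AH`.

Both dates share Julian Day Number 2307984; in the tabular Islamic calendar that is 10 Sha'ban 1015 AH.

10 Sha'ban 1015 AH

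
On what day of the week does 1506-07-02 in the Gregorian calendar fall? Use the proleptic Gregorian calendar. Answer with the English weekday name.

JDN 2271297 mod 7 = 0, and JDN 0 was a Monday, so this is a Monday.

Monday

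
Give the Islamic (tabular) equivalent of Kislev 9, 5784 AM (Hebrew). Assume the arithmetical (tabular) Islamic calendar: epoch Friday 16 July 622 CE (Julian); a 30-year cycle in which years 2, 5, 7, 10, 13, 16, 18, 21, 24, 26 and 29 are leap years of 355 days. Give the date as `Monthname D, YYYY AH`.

Jumada al-Awwal 9, 1445 AH

Both dates share Julian Day Number 2460271; in the tabular Islamic calendar that is 9 Jumada al-Awwal 1445 AH.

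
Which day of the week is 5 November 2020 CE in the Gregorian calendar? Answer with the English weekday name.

Since JDN mod 7 = 3 (0 = Monday), the day is Thursday.

Thursday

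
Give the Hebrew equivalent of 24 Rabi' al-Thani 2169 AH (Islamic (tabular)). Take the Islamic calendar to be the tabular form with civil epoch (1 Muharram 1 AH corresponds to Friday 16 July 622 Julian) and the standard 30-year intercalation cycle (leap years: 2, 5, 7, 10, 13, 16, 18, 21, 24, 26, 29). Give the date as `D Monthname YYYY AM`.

24 Nisan 6486 AM

Both dates share Julian Day Number 2716819; in the Hebrew calendar that is 24 Nisan 6486 AM.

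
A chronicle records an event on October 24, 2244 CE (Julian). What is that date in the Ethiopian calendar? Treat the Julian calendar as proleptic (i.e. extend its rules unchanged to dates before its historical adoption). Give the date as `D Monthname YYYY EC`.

Julian Day Number of the source date = 2540976.
Converting JDN 2540976 to the Ethiopian calendar gives 27 Tikimt 2237 EC.

27 Tikimt 2237 EC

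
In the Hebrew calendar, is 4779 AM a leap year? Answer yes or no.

Hebrew year 4779 is year 10 of its 19-year Metonic cycle; leap years are at positions 3, 6, 8, 11, 14, 17, 19, so it is a common year (12 months).

no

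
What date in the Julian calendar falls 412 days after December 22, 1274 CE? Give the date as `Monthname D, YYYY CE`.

February 7, 1276 CE

Counting 412 days forward from JDN 2186742 reaches JDN 2187154, which is February 7, 1276 CE.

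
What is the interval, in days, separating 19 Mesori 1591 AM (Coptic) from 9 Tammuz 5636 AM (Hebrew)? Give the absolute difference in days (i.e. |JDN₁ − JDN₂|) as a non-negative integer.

JDN of the first date = 2406125.
JDN of the second date = 2406437.
|2406437 − 2406125| = 312.

312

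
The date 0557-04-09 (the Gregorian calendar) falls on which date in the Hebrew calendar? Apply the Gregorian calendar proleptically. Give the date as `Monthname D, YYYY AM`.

Nisan 22, 4317 AM

Both dates share Julian Day Number 1924599; in the Hebrew calendar that is 22 Nisan 4317 AM.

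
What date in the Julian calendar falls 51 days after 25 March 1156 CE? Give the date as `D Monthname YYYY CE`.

JDN of 25 March 1156 CE = 2143371.
2143371 + 51 = 2143422.
JDN 2143422 in the Julian calendar is 15 May 1156 CE.

15 May 1156 CE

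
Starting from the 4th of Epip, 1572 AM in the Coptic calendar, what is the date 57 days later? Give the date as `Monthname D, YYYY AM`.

JDN of the 4th of Epip, 1572 AM = 2399141.
2399141 + 57 = 2399198.
JDN 2399198 in the Coptic calendar is Pi Kogi Enavot 1, 1572 AM.

Pi Kogi Enavot 1, 1572 AM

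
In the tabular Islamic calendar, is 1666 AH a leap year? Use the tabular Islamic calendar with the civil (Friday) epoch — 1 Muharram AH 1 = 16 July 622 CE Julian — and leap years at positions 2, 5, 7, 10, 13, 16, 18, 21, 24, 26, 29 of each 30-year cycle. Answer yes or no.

Year 1666 AH is year 16 of its 30-year cycle; leap positions are 2, 5, 7, 10, 13, 16, 18, 21, 24, 26, 29, so it is a leap year (355 days).

yes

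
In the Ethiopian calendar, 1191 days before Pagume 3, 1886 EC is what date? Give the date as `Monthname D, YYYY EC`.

Ginbot 28, 1883 EC

The starting date is JDN 2413079; 2413079 − 1191 = 2411888.
JDN 2411888 corresponds to Ginbot 28, 1883 EC.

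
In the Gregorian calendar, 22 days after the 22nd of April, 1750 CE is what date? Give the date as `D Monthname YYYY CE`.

14 May 1750 CE

Counting 22 days forward from JDN 2360346 reaches JDN 2360368, which is 14 May 1750 CE.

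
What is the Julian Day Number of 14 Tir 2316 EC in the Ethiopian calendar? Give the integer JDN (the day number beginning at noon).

In the Gregorian calendar the same day is 26 January 2324.
JDN 2451545 is 1 January 2000 CE (Gregorian); the target day is +118363 days from there, so JDN = 2569908.

2569908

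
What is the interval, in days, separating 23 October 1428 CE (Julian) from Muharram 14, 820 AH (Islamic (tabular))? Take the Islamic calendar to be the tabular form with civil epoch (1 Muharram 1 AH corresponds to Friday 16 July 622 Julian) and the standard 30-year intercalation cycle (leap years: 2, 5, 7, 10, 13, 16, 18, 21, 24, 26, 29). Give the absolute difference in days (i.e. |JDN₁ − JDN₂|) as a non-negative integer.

First date → JDN 2242931; second date → JDN 2238679.
The interval is |2242931 − 2238679| = 4252 days.

4252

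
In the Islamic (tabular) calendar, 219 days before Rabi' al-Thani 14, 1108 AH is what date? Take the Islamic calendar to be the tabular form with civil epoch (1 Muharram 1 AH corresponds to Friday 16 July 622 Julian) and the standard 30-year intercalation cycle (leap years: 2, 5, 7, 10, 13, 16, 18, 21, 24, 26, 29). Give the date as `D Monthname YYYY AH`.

The starting date is JDN 2340826; 2340826 − 219 = 2340607.
JDN 2340607 corresponds to 2 Ramadan 1107 AH.

2 Ramadan 1107 AH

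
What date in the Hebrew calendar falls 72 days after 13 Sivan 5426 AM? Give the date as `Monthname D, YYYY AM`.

Counting 72 days forward from JDN 2329721 reaches JDN 2329793, which is Av 26, 5426 AM.

Av 26, 5426 AM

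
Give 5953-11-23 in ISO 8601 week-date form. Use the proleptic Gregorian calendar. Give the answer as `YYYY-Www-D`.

5953-W48-1

The weekday is Monday (ISO weekday 1).
That Monday belongs to ISO week 48 of ISO year 5953.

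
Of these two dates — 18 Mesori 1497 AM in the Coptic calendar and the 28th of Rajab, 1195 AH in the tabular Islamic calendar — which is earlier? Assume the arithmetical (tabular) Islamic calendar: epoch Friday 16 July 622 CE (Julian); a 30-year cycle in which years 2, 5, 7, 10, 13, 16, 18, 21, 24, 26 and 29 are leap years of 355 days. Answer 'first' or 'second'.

second

First date → JDN 2371791; second date → JDN 2371758.
JDN 2371758 < JDN 2371791, so the second date is earlier.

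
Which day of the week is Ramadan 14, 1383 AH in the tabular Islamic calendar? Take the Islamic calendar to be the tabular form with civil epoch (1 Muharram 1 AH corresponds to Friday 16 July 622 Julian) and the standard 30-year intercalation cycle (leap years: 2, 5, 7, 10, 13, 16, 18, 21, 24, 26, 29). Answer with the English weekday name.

Wednesday

This is JDN 2438424 (29 January 1964 Gregorian).
2438424 ≡ 2 (mod 7); counting from Monday = 0 gives Wednesday.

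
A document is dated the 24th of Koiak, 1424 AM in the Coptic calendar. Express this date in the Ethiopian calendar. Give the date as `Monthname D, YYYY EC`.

Tahsas 24, 1700 EC

The source date corresponds to 1 January 1708 in the Gregorian calendar (JDN 2344894).
That day falls on 24 Tahsas 1700 EC in the Ethiopian calendar.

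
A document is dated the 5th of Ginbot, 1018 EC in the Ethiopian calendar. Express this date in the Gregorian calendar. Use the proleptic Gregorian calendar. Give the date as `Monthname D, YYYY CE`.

May 6, 1026 CE

Both dates share Julian Day Number 2095924; in the Gregorian calendar that is 6 May 1026 CE.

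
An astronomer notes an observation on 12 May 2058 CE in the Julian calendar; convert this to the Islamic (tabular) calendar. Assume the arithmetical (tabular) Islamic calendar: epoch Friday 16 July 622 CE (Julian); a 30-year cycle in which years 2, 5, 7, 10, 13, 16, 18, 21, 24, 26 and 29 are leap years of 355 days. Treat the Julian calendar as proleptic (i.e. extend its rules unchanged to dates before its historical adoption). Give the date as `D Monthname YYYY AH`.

2 Dhu al-Hijjah 1480 AH

The source date corresponds to 25 May 2058 in the Gregorian calendar (JDN 2472874).
That day falls on 2 Dhu al-Hijjah 1480 AH in the tabular Islamic calendar.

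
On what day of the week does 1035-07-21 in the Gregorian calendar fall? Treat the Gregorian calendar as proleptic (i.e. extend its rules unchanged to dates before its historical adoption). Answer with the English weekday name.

Tuesday

JDN 2099287 mod 7 = 1, and JDN 0 was a Monday, so this is a Tuesday.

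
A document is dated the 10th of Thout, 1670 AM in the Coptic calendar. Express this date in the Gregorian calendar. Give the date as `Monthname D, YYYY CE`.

September 20, 1953 CE

Both dates share Julian Day Number 2434641; in the Gregorian calendar that is 20 September 1953 CE.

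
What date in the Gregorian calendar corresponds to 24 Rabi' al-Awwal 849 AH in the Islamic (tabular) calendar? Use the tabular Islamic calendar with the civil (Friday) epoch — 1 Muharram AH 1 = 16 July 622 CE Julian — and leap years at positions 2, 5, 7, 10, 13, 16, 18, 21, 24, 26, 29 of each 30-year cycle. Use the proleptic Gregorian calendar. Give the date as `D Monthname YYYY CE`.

Julian Day Number of the source date = 2249025.
Converting JDN 2249025 to the Gregorian calendar gives 9 July 1445 CE.

9 July 1445 CE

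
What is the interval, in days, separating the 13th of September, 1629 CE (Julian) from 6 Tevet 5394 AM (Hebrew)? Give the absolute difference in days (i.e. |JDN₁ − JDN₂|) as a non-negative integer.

1536

First date → JDN 2316306; second date → JDN 2317842.
The interval is |2316306 − 2317842| = 1536 days.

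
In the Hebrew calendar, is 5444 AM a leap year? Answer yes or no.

Hebrew year 5444 is year 10 of its 19-year Metonic cycle; leap years are at positions 3, 6, 8, 11, 14, 17, 19, so it is a common year (12 months).

no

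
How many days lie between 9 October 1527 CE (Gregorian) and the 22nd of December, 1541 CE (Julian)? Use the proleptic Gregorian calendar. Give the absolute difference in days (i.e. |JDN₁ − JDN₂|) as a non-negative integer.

First date → JDN 2279066; second date → JDN 2284264.
The interval is |2279066 − 2284264| = 5198 days.

5198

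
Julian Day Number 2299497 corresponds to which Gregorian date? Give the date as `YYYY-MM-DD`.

1583-09-16

JDN 2451545 is 1 Jan 2000; 2299497 is −152048 days from there.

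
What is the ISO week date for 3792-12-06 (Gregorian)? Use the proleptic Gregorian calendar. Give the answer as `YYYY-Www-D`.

3792-W49-4

The weekday is Thursday (ISO weekday 4).
That Thursday belongs to ISO week 49 of ISO year 3792.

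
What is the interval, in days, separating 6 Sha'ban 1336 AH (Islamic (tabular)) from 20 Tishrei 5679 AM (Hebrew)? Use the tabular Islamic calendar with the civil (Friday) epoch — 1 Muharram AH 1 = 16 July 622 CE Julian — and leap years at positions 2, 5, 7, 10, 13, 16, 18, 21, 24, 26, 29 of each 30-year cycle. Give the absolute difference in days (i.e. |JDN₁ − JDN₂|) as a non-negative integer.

132

JDN of the first date = 2421731.
JDN of the second date = 2421863.
|2421863 − 2421731| = 132.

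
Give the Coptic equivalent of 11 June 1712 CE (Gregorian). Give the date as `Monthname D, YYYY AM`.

Julian Day Number of the source date = 2346517.
Converting JDN 2346517 to the Coptic calendar gives 6 Paoni 1428 AM.

Paoni 6, 1428 AM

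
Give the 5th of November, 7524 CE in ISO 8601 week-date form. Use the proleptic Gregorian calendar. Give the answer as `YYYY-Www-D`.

7524-W45-3

The weekday is Wednesday (ISO weekday 3).
That Wednesday belongs to ISO week 45 of ISO year 7524.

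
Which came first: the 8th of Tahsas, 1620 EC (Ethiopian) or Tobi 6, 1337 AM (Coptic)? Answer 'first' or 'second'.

The two dates have Julian Day Numbers 2315658 and 2313129 respectively.
Since 2313129 < 2315658, the second date comes first.

second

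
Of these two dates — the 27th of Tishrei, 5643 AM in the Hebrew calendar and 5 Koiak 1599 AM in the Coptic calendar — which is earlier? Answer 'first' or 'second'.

The two dates have Julian Day Numbers 2408729 and 2408793 respectively.
Since 2408729 < 2408793, the first date comes first.

first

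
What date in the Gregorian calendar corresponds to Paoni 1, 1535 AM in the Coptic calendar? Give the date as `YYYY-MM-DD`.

Both dates share Julian Day Number 2385593; in the Gregorian calendar that is 7 June 1819 CE.

1819-06-07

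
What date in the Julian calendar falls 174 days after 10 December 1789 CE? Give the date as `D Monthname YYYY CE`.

2 June 1790 CE

Counting 174 days forward from JDN 2374834 reaches JDN 2375008, which is 2 June 1790 CE.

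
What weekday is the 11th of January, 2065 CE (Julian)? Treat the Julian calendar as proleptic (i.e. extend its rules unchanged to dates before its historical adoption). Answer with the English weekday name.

Saturday

This is JDN 2475310 (24 January 2065 Gregorian).
2475310 ≡ 5 (mod 7); counting from Monday = 0 gives Saturday.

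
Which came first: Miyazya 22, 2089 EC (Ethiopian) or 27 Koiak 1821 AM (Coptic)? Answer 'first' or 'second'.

first

Converting both to JDN: 2487094 vs 2489901; the smaller is the first.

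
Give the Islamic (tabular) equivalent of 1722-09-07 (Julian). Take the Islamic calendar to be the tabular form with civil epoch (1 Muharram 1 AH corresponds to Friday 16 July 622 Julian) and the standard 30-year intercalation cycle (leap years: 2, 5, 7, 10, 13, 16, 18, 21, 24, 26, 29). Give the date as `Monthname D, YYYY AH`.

Dhu al-Hijjah 7, 1134 AH

Both dates share Julian Day Number 2350268; in the tabular Islamic calendar that is 7 Dhu al-Hijjah 1134 AH.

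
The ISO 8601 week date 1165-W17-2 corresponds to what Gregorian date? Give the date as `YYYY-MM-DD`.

1165-04-27

ISO week 1 of 1165 is the week containing the first Thursday of 1165.
Week 17, day 2 (Tuesday) lands on 1165-04-27.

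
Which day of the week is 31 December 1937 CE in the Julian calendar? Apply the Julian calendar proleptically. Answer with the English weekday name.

In the Gregorian calendar this is 13 January 1938 (JDN 2428912).
JDN 2428912 mod 7 = 3, and JDN 0 was a Monday, so this is a Thursday.

Thursday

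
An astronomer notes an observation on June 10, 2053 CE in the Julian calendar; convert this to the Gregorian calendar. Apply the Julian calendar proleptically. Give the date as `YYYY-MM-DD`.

At this point the Julian calendar is 13 days behind the Gregorian.
10 June 2053 Julian + 13 days → 23 June 2053 Gregorian.

2053-06-23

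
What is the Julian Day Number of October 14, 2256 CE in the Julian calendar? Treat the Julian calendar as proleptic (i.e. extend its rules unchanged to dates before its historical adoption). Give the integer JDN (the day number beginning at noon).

In the Gregorian calendar the same day is 29 October 2256.
JDN 2451545 is 1 January 2000 CE (Gregorian); the target day is +93804 days from there, so JDN = 2545349.

2545349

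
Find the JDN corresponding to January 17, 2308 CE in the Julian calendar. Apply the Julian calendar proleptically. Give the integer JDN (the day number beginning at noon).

Equivalently 2 February 2308 (Gregorian).
JDN 2400001 is 17 November 1858 CE (Gregorian), MJD 0; the target day is +164070 days from there, so JDN = 2564071.

2564071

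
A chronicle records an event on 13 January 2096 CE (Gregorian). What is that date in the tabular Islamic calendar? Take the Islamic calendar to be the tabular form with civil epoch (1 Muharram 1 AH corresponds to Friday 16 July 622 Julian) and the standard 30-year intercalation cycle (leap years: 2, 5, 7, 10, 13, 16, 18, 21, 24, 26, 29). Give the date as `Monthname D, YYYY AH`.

Both dates share Julian Day Number 2486621; in the tabular Islamic calendar that is 17 Ramadan 1519 AH.

Ramadan 17, 1519 AH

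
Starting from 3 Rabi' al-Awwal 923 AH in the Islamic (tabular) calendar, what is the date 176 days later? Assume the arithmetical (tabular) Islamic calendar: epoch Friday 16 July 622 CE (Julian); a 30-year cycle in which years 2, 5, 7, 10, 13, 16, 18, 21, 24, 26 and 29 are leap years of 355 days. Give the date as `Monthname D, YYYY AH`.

Ramadan 2, 923 AH

Counting 176 days forward from JDN 2275227 reaches JDN 2275403, which is Ramadan 2, 923 AH.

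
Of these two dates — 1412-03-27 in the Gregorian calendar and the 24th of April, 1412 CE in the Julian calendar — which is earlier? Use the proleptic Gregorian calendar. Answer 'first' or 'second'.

The two dates have Julian Day Numbers 2236868 and 2236905 respectively.
Since 2236868 < 2236905, the first date comes first.

first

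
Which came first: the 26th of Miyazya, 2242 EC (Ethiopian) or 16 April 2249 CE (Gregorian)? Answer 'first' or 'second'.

The two dates have Julian Day Numbers 2542981 and 2542596 respectively.
Since 2542596 < 2542981, the second date comes first.

second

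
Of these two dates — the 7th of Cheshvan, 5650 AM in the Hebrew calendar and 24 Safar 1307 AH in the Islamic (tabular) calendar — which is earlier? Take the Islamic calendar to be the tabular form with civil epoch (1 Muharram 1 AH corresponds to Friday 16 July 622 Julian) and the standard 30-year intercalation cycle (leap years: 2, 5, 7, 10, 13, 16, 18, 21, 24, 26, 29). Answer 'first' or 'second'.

second

The two dates have Julian Day Numbers 2411308 and 2411296 respectively.
Since 2411296 < 2411308, the second date comes first.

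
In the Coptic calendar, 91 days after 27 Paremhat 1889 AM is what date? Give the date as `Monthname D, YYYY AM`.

Paoni 28, 1889 AM

The starting date is JDN 2514828; 2514828 + 91 = 2514919.
JDN 2514919 corresponds to Paoni 28, 1889 AM.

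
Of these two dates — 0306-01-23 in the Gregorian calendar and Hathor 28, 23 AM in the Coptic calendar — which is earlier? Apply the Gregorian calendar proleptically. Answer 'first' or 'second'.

first

Converting both to JDN: 1832846 vs 1833152; the smaller is the first.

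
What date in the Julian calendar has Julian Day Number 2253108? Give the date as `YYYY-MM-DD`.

JDN 2253108 is 12 September 1456 in the proleptic Gregorian calendar.
In the Julian calendar that day is 1456-09-03.

1456-09-03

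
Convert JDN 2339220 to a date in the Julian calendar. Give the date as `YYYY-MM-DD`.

JDN 2339220 is 18 June 1692 in the Gregorian calendar.
In the Julian calendar that day is 1692-06-08.

1692-06-08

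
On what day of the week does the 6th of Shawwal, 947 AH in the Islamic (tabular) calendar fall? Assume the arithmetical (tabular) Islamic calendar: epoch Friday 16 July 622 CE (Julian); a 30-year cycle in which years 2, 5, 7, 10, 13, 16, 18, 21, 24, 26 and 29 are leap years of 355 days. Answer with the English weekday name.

Thursday

In the proleptic Gregorian calendar this is 13 February 1541 (JDN 2283942).
Since JDN mod 7 = 3 (0 = Monday), the day is Thursday.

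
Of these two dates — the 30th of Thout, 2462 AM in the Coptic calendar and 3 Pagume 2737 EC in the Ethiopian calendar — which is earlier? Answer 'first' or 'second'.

second

First date → JDN 2723939; second date → JDN 2723907.
JDN 2723907 < JDN 2723939, so the second date is earlier.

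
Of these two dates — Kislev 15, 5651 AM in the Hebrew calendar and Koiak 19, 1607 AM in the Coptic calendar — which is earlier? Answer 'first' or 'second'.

Converting both to JDN: 2411699 vs 2411729; the smaller is the first.

first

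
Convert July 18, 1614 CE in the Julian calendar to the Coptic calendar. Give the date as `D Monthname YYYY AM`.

24 Epip 1330 AM

The source date corresponds to 28 July 1614 in the Gregorian calendar (JDN 2310770).
That day falls on 24 Epip 1330 AM in the Coptic calendar.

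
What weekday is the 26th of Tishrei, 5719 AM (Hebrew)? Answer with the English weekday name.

In the Gregorian calendar this is 10 October 1958 (JDN 2436487).
2436487 ≡ 4 (mod 7); counting from Monday = 0 gives Friday.

Friday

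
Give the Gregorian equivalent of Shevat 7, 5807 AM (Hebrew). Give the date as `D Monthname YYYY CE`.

Julian Day Number of the source date = 2468745.
Converting JDN 2468745 to the Gregorian calendar gives 3 February 2047 CE.

3 February 2047 CE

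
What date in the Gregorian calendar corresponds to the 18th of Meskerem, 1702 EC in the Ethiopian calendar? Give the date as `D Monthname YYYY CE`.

Both dates share Julian Day Number 2345528; in the Gregorian calendar that is 26 September 1709 CE.

26 September 1709 CE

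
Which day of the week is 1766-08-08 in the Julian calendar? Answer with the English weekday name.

This is JDN 2366309 (19 August 1766 Gregorian).
2366309 ≡ 1 (mod 7); counting from Monday = 0 gives Tuesday.

Tuesday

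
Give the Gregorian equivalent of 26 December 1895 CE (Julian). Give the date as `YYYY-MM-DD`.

1896-01-07

For dates in this range the Gregorian date is 12 days ahead of the Julian.
26 December 1895 Julian + 12 days → 7 January 1896 Gregorian.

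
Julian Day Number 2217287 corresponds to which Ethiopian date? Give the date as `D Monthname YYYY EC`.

The proleptic Gregorian equivalent of JDN 2217287 is 16 August 1358.
In the Ethiopian calendar that day is 15 Nehase 1350 EC.

15 Nehase 1350 EC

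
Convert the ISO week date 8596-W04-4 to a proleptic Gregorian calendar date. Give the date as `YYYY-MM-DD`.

ISO week 1 of 8596 is the week containing the first Thursday of 8596.
Week 4, day 4 (Thursday) lands on 8596-01-28.

8596-01-28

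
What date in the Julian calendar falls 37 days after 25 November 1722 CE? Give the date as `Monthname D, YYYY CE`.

January 1, 1723 CE

The starting date is JDN 2350347; 2350347 + 37 = 2350384.
JDN 2350384 corresponds to January 1, 1723 CE.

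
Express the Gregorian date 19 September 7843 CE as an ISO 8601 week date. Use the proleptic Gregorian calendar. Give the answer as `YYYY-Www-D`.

The weekday is Tuesday (ISO weekday 2).
That Tuesday belongs to ISO week 38 of ISO year 7843.

7843-W38-2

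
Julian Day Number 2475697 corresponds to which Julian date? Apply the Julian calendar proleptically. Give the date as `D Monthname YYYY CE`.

2 February 2066 CE

JDN 2475697 is 15 February 2066 in the Gregorian calendar.
In the Julian calendar that day is 2 February 2066 CE.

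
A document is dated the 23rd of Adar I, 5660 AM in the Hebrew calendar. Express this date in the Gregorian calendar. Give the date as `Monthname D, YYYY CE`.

Both dates share Julian Day Number 2415073; in the Gregorian calendar that is 22 February 1900 CE.

February 22, 1900 CE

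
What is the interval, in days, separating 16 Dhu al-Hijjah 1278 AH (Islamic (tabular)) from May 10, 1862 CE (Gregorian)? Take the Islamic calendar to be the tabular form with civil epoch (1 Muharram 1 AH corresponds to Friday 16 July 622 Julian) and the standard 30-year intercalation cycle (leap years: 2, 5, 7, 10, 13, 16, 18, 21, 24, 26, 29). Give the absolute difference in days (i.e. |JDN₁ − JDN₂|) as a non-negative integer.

JDN of the first date = 2401306.
JDN of the second date = 2401271.
|2401271 − 2401306| = 35.

35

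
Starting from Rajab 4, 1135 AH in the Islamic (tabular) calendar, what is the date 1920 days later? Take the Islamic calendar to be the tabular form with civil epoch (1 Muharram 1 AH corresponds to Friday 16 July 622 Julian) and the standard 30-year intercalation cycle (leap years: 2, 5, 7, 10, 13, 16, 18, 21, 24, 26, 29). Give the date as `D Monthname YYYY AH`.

4 Dhu al-Hijjah 1140 AH

JDN of Rajab 4, 1135 AH = 2350472.
2350472 + 1920 = 2352392.
JDN 2352392 in the tabular Islamic calendar is 4 Dhu al-Hijjah 1140 AH.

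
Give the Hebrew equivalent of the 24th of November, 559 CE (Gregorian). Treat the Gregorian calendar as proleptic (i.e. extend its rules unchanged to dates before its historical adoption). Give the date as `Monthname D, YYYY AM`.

Julian Day Number of the source date = 1925558.
Converting JDN 1925558 to the Hebrew calendar gives 7 Kislev 4320 AM.

Kislev 7, 4320 AM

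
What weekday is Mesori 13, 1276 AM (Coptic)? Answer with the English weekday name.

Tuesday

Equivalently 16 August 1560 Gregorian, JDN 2291066.
2291066 ≡ 1 (mod 7); counting from Monday = 0 gives Tuesday.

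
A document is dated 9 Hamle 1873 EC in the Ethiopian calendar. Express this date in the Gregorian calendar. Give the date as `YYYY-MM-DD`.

Julian Day Number of the source date = 2408277.
Converting JDN 2408277 to the Gregorian calendar gives 15 July 1881 CE.

1881-07-15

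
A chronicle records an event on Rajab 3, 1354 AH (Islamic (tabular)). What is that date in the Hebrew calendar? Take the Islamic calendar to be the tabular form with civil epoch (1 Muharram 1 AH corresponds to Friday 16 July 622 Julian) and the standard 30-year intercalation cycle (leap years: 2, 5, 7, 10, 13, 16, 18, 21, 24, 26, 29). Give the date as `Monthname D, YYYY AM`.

Tishrei 4, 5696 AM

Julian Day Number of the source date = 2428077.
Converting JDN 2428077 to the Hebrew calendar gives 4 Tishrei 5696 AM.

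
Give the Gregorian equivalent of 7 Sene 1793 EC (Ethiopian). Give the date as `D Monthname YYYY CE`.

13 June 1801 CE

Both dates share Julian Day Number 2379025; in the Gregorian calendar that is 13 June 1801 CE.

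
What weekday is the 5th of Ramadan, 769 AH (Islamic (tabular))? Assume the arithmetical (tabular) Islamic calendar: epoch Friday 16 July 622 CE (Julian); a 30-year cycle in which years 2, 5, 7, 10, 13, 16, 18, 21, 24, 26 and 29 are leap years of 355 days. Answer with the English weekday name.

Monday

Equivalently 2 May 1368 Gregorian, JDN 2220834.
2220834 ≡ 0 (mod 7); counting from Monday = 0 gives Monday.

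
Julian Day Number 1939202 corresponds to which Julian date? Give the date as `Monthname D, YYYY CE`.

March 31, 597 CE

The proleptic Gregorian equivalent of JDN 1939202 is 2 April 597.
In the Julian calendar that day is March 31, 597 CE.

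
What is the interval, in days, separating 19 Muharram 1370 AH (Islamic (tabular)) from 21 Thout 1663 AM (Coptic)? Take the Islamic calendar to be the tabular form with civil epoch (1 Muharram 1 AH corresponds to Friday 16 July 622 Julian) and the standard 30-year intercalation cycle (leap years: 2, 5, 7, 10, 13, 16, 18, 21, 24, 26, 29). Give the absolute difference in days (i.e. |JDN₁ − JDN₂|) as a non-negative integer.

JDN of the first date = 2433586.
JDN of the second date = 2432095.
|2432095 − 2433586| = 1491.

1491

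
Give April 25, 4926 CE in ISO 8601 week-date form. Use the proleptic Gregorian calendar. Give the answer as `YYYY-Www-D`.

4926-W17-4

The weekday is Thursday (ISO weekday 4).
That Thursday belongs to ISO week 17 of ISO year 4926.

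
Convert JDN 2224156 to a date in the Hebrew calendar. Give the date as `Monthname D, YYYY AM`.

Sivan 20, 5137 AM

The proleptic Gregorian equivalent of JDN 2224156 is 6 June 1377.
In the Hebrew calendar that day is Sivan 20, 5137 AM.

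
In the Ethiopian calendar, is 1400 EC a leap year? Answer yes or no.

1400 mod 4 = 0; in the Ethiopian calendar a year is leap when year mod 4 = 3, so it is a common year.

no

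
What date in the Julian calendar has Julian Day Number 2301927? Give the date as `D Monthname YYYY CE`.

The Gregorian equivalent of JDN 2301927 is 12 May 1590.
In the Julian calendar that day is 2 May 1590 CE.

2 May 1590 CE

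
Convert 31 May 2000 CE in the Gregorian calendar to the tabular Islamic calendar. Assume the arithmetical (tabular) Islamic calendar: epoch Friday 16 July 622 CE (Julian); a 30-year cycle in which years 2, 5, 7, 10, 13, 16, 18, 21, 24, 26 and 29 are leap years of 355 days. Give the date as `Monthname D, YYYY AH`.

Both dates share Julian Day Number 2451696; in the tabular Islamic calendar that is 26 Safar 1421 AH.

Safar 26, 1421 AH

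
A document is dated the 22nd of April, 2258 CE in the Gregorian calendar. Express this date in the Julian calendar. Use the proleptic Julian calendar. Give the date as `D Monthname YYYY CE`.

7 April 2258 CE

For dates in this range the Gregorian date is 15 days ahead of the Julian.
22 April 2258 Gregorian − 15 days → 7 April 2258 Julian.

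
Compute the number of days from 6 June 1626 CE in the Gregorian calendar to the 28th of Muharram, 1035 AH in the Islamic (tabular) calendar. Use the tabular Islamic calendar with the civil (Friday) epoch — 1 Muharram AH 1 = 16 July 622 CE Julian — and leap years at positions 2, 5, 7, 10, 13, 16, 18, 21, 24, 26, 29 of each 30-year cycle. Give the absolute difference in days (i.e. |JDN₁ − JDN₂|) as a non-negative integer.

219

First date → JDN 2315101; second date → JDN 2314882.
The interval is |2315101 − 2314882| = 219 days.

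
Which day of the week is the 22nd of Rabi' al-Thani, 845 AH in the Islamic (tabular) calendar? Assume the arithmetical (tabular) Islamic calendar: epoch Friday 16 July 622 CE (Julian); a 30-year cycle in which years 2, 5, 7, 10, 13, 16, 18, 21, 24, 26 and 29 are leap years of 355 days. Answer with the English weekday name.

Saturday

In the proleptic Gregorian calendar this is 18 September 1441 (JDN 2247635).
Since JDN mod 7 = 5 (0 = Monday), the day is Saturday.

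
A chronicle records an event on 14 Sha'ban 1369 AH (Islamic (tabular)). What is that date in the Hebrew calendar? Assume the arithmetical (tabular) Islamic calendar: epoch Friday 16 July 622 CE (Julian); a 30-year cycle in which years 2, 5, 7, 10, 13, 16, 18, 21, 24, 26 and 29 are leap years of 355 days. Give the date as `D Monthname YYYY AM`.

Julian Day Number of the source date = 2433434.
Converting JDN 2433434 to the Hebrew calendar gives 16 Sivan 5710 AM.

16 Sivan 5710 AM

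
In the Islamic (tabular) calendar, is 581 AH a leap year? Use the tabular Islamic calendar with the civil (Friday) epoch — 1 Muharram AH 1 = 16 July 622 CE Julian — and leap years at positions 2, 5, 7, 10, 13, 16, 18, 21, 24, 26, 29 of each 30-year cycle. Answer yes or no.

no

Year 581 AH is year 11 of its 30-year cycle; leap positions are 2, 5, 7, 10, 13, 16, 18, 21, 24, 26, 29, so it is a common year (354 days).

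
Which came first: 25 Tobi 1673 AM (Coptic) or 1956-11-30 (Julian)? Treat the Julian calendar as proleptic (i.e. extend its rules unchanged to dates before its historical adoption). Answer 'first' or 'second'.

second

Converting both to JDN: 2435872 vs 2435821; the smaller is the second.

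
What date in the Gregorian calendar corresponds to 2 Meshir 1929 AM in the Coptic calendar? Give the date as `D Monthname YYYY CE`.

11 February 2213 CE

Julian Day Number of the source date = 2529383.
Converting JDN 2529383 to the Gregorian calendar gives 11 February 2213 CE.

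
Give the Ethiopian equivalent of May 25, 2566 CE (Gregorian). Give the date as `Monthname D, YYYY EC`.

Ginbot 13, 2558 EC

Both dates share Julian Day Number 2658417; in the Ethiopian calendar that is 13 Ginbot 2558 EC.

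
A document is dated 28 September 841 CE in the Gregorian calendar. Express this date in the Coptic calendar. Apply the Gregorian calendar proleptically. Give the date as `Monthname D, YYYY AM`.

Julian Day Number of the source date = 2028500.
Converting JDN 2028500 to the Coptic calendar gives 27 Thout 558 AM.

Thout 27, 558 AM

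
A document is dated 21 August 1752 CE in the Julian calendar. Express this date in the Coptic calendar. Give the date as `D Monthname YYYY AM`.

28 Mesori 1468 AM

The source date corresponds to 1 September 1752 in the Gregorian calendar (JDN 2361209).
That day falls on 28 Mesori 1468 AM in the Coptic calendar.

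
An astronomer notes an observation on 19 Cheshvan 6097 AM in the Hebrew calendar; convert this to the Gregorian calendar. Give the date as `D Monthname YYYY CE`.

Julian Day Number of the source date = 2574564.
Converting JDN 2574564 to the Gregorian calendar gives 25 October 2336 CE.

25 October 2336 CE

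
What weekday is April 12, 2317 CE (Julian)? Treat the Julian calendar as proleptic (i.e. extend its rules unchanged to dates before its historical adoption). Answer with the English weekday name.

Saturday

Equivalently 28 April 2317 Gregorian, JDN 2567444.
2567444 ≡ 5 (mod 7); counting from Monday = 0 gives Saturday.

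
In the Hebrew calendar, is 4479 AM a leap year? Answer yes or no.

Hebrew year 4479 is year 14 of its 19-year Metonic cycle; leap years are at positions 3, 6, 8, 11, 14, 17, 19, so it is a leap year (13 months).

yes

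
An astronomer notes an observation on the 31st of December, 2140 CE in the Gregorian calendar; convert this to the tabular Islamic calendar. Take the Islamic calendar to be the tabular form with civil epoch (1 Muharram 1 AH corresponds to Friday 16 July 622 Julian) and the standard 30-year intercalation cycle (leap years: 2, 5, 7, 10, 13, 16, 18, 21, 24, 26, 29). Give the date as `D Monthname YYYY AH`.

21 Muharram 1566 AH

Both dates share Julian Day Number 2503044; in the tabular Islamic calendar that is 21 Muharram 1566 AH.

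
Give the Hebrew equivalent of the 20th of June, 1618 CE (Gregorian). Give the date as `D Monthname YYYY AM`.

27 Sivan 5378 AM

Julian Day Number of the source date = 2312193.
Converting JDN 2312193 to the Hebrew calendar gives 27 Sivan 5378 AM.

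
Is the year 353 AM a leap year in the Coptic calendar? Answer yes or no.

no

353 mod 4 = 1; in the Coptic calendar a year is leap when year mod 4 = 3, so it is a common year.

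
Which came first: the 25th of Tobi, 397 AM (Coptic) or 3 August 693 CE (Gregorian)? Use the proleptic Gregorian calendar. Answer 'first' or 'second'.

first

First date → JDN 1969813; second date → JDN 1974388.
JDN 1969813 < JDN 1974388, so the first date is earlier.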